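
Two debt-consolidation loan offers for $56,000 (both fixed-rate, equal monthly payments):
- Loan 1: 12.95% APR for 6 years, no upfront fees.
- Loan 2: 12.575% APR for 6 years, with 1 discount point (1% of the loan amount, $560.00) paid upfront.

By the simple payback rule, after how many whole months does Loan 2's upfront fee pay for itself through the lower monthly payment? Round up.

Loan 1: monthly rate = 12.95%/12 = 0.0107917; payment = 56,000 × 0.0107917 / (1 − (1+0.0107917)^−72) = $1,122.67.
Loan 2: at 12.575% the monthly rate is 0.0104792, so the payment is 56,000 × 0.0104792 / (1 − 1.0104792^−72) = $1,111.63.
Monthly savings = $1,122.67 − $1,111.63 = $11.04.
Break-even = $560.00 / $11.04 = 50.72 → 51 months.

51 months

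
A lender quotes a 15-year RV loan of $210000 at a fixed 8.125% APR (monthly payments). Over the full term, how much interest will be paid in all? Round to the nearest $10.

Monthly rate = 8.125%/12 = 0.0067708; payment = 210,000 × 0.0067708 / (1 − (1+0.0067708)^−180) = $2,022.05.
Total paid = 180 × $2,022.05 = $363,969.00; interest = $363,969.00 − $210,000 = $153,969.00.

$153,970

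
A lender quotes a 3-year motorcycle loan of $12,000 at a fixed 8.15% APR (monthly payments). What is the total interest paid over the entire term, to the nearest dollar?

$1,567

Monthly rate = 8.15%/12 = 0.0067917; payment = 12,000 × 0.0067917 / (1 − (1+0.0067917)^−36) = $376.87.
Total paid = 36 × $376.87 = $13,567.32; interest = $13,567.32 − $12,000 = $1,567.32.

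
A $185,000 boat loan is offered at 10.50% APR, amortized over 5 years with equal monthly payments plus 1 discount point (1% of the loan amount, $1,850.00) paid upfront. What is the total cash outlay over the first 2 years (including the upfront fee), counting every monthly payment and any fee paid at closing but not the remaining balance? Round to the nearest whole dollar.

$97,283

At 10.50% the monthly rate is 0.0087500, so the payment is 185,000 × 0.0087500 / (1 − 1.0087500^−60) = $3,976.37.
Total outlay = 24 × $3,976.37 + $1,850.00 = $97,282.88.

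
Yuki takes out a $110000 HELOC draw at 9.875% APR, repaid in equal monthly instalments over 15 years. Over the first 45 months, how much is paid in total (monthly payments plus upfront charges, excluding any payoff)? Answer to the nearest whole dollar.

$52,815

Monthly rate = 9.875%/12 = 0.0082292; payment = 110,000 × 0.0082292 / (1 − (1+0.0082292)^−180) = $1,173.67.
Total outlay = 45 × $1,173.67 = $52,815.15.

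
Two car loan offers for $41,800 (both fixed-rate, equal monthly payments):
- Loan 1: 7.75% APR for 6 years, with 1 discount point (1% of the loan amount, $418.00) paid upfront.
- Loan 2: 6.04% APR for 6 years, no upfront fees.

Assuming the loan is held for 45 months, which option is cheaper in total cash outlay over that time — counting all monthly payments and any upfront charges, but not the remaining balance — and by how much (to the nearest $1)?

Loan 2 by $1,960

Loan 1: at 7.75% the monthly rate is 0.0064583, so the payment is 41,800 × 0.0064583 / (1 − 1.0064583^−72) = $727.80.
Loan 2: at 6.04% the monthly rate is 0.0050333, so the payment is 41,800 × 0.0050333 / (1 − 1.0050333^−72) = $693.54.
Over 45 months: Loan 1 costs 45 × $727.80 + $418.00 = $33,169.00; Loan 2 costs 45 × $693.54 = $31,209.30.
Loan 2 is cheaper by $33,169.00 − $31,209.30 = $1,959.70.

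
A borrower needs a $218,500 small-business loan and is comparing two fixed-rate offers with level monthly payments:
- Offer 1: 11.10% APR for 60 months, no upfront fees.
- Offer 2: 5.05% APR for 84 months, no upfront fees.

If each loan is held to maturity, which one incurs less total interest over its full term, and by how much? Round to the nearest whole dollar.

Offer 1: monthly rate = 11.1%/12 = 0.0092500; payment = 218,500 × 0.0092500 / (1 − (1+0.0092500)^−60) = $4,761.62.
Total interest on Offer 1 = 60 × $4,761.62 − $218,500 = $67,197.20.
Offer 2: at 5.05% the monthly rate is 0.0042083, so the payment is 218,500 × 0.0042083 / (1 − 1.0042083^−84) = $3,093.40.
Total interest on Offer 2 = 84 × $3,093.40 − $218,500 = $41,345.60.
Offer 2 is lower by $25,851.60.

Offer 2 by $25,852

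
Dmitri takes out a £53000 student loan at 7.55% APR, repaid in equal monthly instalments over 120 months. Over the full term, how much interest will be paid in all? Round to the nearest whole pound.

At 7.55% the monthly rate is 0.0062917, so the payment is 53,000 × 0.0062917 / (1 − 1.0062917^−120) = £630.50.
Total paid = 120 × £630.50 = £75,660.00; interest = £75,660.00 − £53,000 = £22,660.00.

£22,660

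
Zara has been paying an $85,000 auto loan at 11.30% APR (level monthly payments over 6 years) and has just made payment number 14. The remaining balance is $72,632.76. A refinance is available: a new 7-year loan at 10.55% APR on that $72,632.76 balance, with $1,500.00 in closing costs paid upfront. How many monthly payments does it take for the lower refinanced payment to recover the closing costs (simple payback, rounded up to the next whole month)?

4 months

Current payment = 85,000 × 11.3%/12 / (1 − (1+0.0094167)^−72) = $1,630.99.
Refinanced payment = 72,632.76 × 0.0087917 / (1 − (1+0.0087917)^−84) = $1,226.53.
Monthly savings = $1,630.99 − $1,226.53 = $404.46.
Break-even = $1,500.00 / $404.46 = 3.71 → 4 months.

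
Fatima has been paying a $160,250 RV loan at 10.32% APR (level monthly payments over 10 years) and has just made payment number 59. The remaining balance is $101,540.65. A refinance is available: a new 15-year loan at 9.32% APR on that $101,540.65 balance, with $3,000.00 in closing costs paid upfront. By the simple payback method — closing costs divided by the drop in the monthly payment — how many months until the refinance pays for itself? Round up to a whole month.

3 months

Current payment = 160,250 × 10.32%/12 / (1 − (1+0.0086000)^−120) = $2,146.21.
Refinanced payment = 101,540.65 × 0.0077667 / (1 − (1+0.0077667)^−180) = $1,049.31.
Monthly savings = $2,146.21 − $1,049.31 = $1,096.90.
Break-even = $3,000.00 / $1,096.90 = 2.73 → 3 months.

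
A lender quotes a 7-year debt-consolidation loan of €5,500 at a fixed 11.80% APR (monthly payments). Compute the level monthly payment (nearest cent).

At 11.80% the monthly rate is 0.0098333, so the payment is 5,500 × 0.0098333 / (1 − 1.0098333^−84) = €96.50.

€96.50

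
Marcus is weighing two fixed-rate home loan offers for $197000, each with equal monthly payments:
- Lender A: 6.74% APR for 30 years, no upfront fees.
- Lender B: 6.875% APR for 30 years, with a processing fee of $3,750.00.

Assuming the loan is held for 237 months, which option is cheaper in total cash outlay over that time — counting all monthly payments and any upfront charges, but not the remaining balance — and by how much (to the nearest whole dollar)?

Lender A by $7,950

Lender A: at 6.74% the monthly rate is 0.0056167, so the payment is 197,000 × 0.0056167 / (1 − 1.0056167^−360) = $1,276.43.
Lender B: monthly rate = 6.875%/12 = 0.0057292; payment = 197,000 × 0.0057292 / (1 − (1+0.0057292)^−360) = $1,294.15.
Over 237 months: Lender A costs 237 × $1,276.43 = $302,513.91; Lender B costs 237 × $1,294.15 + $3,750.00 = $310,463.55.
Lender A is cheaper by $310,463.55 − $302,513.91 = $7,949.64.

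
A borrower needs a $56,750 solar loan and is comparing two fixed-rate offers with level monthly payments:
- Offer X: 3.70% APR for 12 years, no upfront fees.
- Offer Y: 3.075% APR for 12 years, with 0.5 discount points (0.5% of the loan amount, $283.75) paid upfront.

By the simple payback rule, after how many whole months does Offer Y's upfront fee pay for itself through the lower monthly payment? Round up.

17 months

Offer X: monthly rate = 3.7%/12 = 0.0030833; payment = 56,750 × 0.0030833 / (1 − (1+0.0030833)^−144) = $488.64.
Offer Y: at 3.075% the monthly rate is 0.0025625, so the payment is 56,750 × 0.0025625 / (1 − 1.0025625^−144) = $471.77.
Monthly savings = $488.64 − $471.77 = $16.87.
Break-even = $283.75 / $16.87 = 16.82 → 17 months.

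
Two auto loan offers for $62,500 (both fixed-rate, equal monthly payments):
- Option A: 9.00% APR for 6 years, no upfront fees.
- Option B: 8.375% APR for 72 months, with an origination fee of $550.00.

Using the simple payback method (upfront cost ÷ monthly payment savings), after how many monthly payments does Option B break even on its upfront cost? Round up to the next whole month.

29 months

Option A: monthly rate = 9%/12 = 0.0075000; payment = 62,500 × 0.0075000 / (1 − (1+0.0075000)^−72) = $1,126.60.
Option B: monthly rate = 8.375%/12 = 0.0069792; payment = 62,500 × 0.0069792 / (1 − (1+0.0069792)^−72) = $1,107.31.
Monthly savings = $1,126.60 − $1,107.31 = $19.29.
Break-even = $550.00 / $19.29 = 28.51 → 29 months.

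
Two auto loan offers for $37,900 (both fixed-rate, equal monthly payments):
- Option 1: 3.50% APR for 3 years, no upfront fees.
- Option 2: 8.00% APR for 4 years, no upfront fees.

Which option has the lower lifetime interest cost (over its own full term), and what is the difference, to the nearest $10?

Option 1 by $4,430

Option 1: at 3.50% the monthly rate is 0.0029167, so the payment is 37,900 × 0.0029167 / (1 − 1.0029167^−36) = $1,110.55.
Total interest on Option 1 = 36 × $1,110.55 − $37,900 = $2,079.80.
Option 2: at 8.00% the monthly rate is 0.0066667, so the payment is 37,900 × 0.0066667 / (1 − 1.0066667^−48) = $925.25.
Total interest on Option 2 = 48 × $925.25 − $37,900 = $6,512.00.
Option 1 is lower by $4,432.20.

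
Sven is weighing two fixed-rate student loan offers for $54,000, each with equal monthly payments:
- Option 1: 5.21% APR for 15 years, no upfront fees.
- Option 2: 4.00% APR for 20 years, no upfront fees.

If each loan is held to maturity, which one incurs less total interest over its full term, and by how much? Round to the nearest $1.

Option 1 by $602

Option 1: at 5.21% the monthly rate is 0.0043417, so the payment is 54,000 × 0.0043417 / (1 − 1.0043417^−180) = $432.96.
Total interest on Option 1 = 180 × $432.96 − $54,000 = $23,932.80.
Option 2: at 4.00% the monthly rate is 0.0033333, so the payment is 54,000 × 0.0033333 / (1 − 1.0033333^−240) = $327.23.
Total interest on Option 2 = 240 × $327.23 − $54,000 = $24,535.20.
Option 1 is lower by $602.40.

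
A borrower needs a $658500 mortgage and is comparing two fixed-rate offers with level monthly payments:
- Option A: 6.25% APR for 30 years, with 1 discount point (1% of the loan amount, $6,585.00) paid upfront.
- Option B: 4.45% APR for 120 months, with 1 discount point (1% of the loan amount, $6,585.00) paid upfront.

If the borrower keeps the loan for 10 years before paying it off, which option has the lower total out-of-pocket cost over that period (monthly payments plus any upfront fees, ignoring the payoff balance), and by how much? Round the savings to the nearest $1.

Option A: monthly rate = 6.25%/12 = 0.0052083; payment = 658,500 × 0.0052083 / (1 − (1+0.0052083)^−360) = $4,054.50.
Option B: monthly rate = 4.45%/12 = 0.0037083; payment = 658,500 × 0.0037083 / (1 − (1+0.0037083)^−120) = $6,808.73.
Over 120 months: Option A costs 120 × $4,054.50 + $6,585.00 = $493,125.00; Option B costs 120 × $6,808.73 + $6,585.00 = $823,632.60.
Option A is cheaper by $823,632.60 − $493,125.00 = $330,507.60.

Option A by $330,508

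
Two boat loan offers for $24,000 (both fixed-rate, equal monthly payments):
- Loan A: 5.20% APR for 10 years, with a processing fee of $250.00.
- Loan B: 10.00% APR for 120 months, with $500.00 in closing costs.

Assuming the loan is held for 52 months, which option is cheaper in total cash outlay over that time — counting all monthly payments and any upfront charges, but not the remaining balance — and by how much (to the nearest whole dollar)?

Loan A: monthly rate = 5.2%/12 = 0.0043333; payment = 24,000 × 0.0043333 / (1 − (1+0.0043333)^−120) = $256.91.
Loan B: at 10.00% the monthly rate is 0.0083333, so the payment is 24,000 × 0.0083333 / (1 − 1.0083333^−120) = $317.16.
Over 52 months: Loan A costs 52 × $256.91 + $250.00 = $13,609.32; Loan B costs 52 × $317.16 + $500.00 = $16,992.32.
Loan A is cheaper by $16,992.32 − $13,609.32 = $3,383.00.

Loan A by $3,383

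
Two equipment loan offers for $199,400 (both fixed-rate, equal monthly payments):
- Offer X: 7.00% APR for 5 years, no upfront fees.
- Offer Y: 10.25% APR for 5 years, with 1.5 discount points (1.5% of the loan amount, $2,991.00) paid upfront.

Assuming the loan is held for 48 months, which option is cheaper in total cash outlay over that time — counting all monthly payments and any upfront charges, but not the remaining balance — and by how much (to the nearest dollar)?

Offer X by $18,009

Offer X: at 7.00% the monthly rate is 0.0058333, so the payment is 199,400 × 0.0058333 / (1 − 1.0058333^−60) = $3,948.36.
Offer Y: at 10.25% the monthly rate is 0.0085417, so the payment is 199,400 × 0.0085417 / (1 − 1.0085417^−60) = $4,261.23.
Over 48 months: Offer X costs 48 × $3,948.36 = $189,521.28; Offer Y costs 48 × $4,261.23 + $2,991.00 = $207,530.04.
Offer X is cheaper by $207,530.04 − $189,521.28 = $18,008.76.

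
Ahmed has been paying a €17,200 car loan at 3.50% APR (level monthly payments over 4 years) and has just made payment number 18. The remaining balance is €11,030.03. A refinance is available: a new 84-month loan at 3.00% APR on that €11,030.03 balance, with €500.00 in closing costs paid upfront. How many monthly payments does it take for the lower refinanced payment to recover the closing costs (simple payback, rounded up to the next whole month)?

3 months

Current payment = 17,200 × 3.5%/12 / (1 − (1+0.0029167)^−48) = €384.52.
Refinanced payment = 11,030.03 × 0.0025000 / (1 − (1+0.0025000)^−84) = €145.74.
Monthly savings = €384.52 − €145.74 = €238.78.
Break-even = €500.00 / €238.78 = 2.09 → 3 months.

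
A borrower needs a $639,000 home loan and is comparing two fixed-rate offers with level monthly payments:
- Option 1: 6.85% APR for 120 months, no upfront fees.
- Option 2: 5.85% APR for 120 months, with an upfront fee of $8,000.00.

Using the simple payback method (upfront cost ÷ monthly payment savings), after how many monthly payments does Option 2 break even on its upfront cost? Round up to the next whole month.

25 months

Option 1: monthly rate = 6.85%/12 = 0.0057083; payment = 639,000 × 0.0057083 / (1 − (1+0.0057083)^−120) = $7,370.03.
Option 2: at 5.85% the monthly rate is 0.0048750, so the payment is 639,000 × 0.0048750 / (1 − 1.0048750^−120) = $7,046.17.
Monthly savings = $7,370.03 − $7,046.17 = $323.86.
Break-even = $8,000.00 / $323.86 = 24.70 → 25 months.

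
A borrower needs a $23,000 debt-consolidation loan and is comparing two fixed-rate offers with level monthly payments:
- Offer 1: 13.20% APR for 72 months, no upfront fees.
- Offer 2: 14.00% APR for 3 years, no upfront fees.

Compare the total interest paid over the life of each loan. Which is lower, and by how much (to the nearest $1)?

Offer 1: monthly rate = 13.2%/12 = 0.0110000; payment = 23,000 × 0.0110000 / (1 − (1+0.0110000)^−72) = $464.14.
Total interest on Offer 1 = 72 × $464.14 − $23,000 = $10,418.08.
Offer 2: monthly rate = 14%/12 = 0.0116667; payment = 23,000 × 0.0116667 / (1 − (1+0.0116667)^−36) = $786.09.
Total interest on Offer 2 = 36 × $786.09 − $23,000 = $5,299.24.
Offer 2 is lower by $5,118.84.

Offer 2 by $5,119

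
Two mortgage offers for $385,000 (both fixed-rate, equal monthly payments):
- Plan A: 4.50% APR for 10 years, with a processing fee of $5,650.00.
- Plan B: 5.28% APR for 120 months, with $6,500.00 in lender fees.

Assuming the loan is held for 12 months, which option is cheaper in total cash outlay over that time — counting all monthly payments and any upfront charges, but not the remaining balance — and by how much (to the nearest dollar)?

Plan A: monthly rate = 4.5%/12 = 0.0037500; payment = 385,000 × 0.0037500 / (1 − (1+0.0037500)^−120) = $3,990.08.
Plan B: at 5.28% the monthly rate is 0.0044000, so the payment is 385,000 × 0.0044000 / (1 − 1.0044000^−120) = $4,136.42.
Over 12 months: Plan A costs 12 × $3,990.08 + $5,650.00 = $53,530.96; Plan B costs 12 × $4,136.42 + $6,500.00 = $56,137.04.
Plan A is cheaper by $56,137.04 − $53,530.96 = $2,606.08.

Plan A by $2,606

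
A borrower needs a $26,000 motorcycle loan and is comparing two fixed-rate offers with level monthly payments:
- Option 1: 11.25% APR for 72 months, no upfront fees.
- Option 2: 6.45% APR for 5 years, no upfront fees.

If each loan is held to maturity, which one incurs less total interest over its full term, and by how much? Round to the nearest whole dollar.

Option 2 by $5,385

Option 1: at 11.25% the monthly rate is 0.0093750, so the payment is 26,000 × 0.0093750 / (1 − 1.0093750^−72) = $498.22.
Total interest on Option 1 = 72 × $498.22 − $26,000 = $9,871.84.
Option 2: at 6.45% the monthly rate is 0.0053750, so the payment is 26,000 × 0.0053750 / (1 − 1.0053750^−60) = $508.11.
Total interest on Option 2 = 60 × $508.11 − $26,000 = $4,486.60.
Option 2 is lower by $5,385.24.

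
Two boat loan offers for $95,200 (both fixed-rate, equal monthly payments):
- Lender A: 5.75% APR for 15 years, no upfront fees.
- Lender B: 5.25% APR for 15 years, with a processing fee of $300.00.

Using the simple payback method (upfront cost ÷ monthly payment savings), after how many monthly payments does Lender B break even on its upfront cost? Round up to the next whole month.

Lender A: at 5.75% the monthly rate is 0.0047917, so the payment is 95,200 × 0.0047917 / (1 − 1.0047917^−180) = $790.55.
Lender B: monthly rate = 5.25%/12 = 0.0043750; payment = 95,200 × 0.0043750 / (1 − (1+0.0043750)^−180) = $765.29.
Monthly savings = $790.55 − $765.29 = $25.26.
Break-even = $300.00 / $25.26 = 11.88 → 12 months.

12 months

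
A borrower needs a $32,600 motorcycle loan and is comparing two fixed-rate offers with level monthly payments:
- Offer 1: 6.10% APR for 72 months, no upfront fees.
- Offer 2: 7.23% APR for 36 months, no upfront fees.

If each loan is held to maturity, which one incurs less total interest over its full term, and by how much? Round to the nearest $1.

Offer 2 by $2,650

Offer 1: at 6.10% the monthly rate is 0.0050833, so the payment is 32,600 × 0.0050833 / (1 − 1.0050833^−72) = $541.82.
Total interest on Offer 1 = 72 × $541.82 − $32,600 = $6,411.04.
Offer 2: monthly rate = 7.23%/12 = 0.0060250; payment = 32,600 × 0.0060250 / (1 − (1+0.0060250)^−36) = $1,010.03.
Total interest on Offer 2 = 36 × $1,010.03 − $32,600 = $3,761.08.
Offer 2 is lower by $2,649.96.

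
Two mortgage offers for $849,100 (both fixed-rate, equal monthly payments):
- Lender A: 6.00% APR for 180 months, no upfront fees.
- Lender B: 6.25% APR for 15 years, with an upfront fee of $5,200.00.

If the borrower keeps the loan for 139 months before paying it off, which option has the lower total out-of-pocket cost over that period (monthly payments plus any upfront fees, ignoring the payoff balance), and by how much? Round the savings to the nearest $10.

Lender A by $21,210

Lender A: monthly rate = 6%/12 = 0.0050000; payment = 849,100 × 0.0050000 / (1 − (1+0.0050000)^−180) = $7,165.19.
Lender B: monthly rate = 6.25%/12 = 0.0052083; payment = 849,100 × 0.0052083 / (1 − (1+0.0052083)^−180) = $7,280.38.
Over 139 months: Lender A costs 139 × $7,165.19 = $995,961.41; Lender B costs 139 × $7,280.38 + $5,200.00 = $1,017,172.82.
Lender A is cheaper by $1,017,172.82 − $995,961.41 = $21,211.41.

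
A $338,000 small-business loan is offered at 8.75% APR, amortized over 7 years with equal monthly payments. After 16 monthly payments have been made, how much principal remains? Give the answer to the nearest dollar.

With monthly rate i = 8.75%/12 = 0.0072917, the balance after k of n payments is P · [(1+i)^n − (1+i)^k] / [(1+i)^n − 1].
(1+0.0072917)^84 = 1.84094260 and (1+0.0072917)^16 = 1.12326922, so the balance is 338,000 × (1.84094260 − 1.12326922) / (1.84094260 − 1) = $288,454.41.

$288,454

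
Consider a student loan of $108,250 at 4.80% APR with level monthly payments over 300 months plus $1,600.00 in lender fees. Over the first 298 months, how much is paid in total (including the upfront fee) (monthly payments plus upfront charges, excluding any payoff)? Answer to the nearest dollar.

$186,440

At 4.80% the monthly rate is 0.0040000, so the payment is 108,250 × 0.0040000 / (1 − 1.0040000^−300) = $620.27.
Total outlay = 298 × $620.27 + $1,600.00 = $186,440.46.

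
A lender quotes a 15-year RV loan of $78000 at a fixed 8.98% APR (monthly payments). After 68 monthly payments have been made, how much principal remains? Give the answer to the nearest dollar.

With monthly rate i = 8.98%/12 = 0.0074833, the balance after k of n payments is P · [(1+i)^n − (1+i)^k] / [(1+i)^n − 1].
(1+0.0074833)^180 = 3.82663175 and (1+0.0074833)^68 = 1.66025649, so the balance is 78,000 × (3.82663175 − 1.66025649) / (3.82663175 − 1) = $59,780.43.

$59,780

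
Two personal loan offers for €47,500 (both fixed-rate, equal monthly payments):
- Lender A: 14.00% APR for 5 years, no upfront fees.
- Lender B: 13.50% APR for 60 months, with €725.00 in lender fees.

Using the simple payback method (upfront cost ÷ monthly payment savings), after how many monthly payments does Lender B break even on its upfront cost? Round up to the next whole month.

60 months

Lender A: monthly rate = 14%/12 = 0.0116667; payment = 47,500 × 0.0116667 / (1 − (1+0.0116667)^−60) = €1,105.24.
Lender B: monthly rate = 13.5%/12 = 0.0112500; payment = 47,500 × 0.0112500 / (1 − (1+0.0112500)^−60) = €1,092.97.
Monthly savings = €1,105.24 − €1,092.97 = €12.27.
Break-even = €725.00 / €12.27 = 59.09 → 60 months.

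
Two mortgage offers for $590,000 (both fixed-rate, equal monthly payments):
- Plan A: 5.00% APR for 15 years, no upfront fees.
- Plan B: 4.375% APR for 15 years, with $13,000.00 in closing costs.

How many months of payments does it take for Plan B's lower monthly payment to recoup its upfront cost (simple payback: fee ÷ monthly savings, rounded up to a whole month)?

Plan A: at 5.00% the monthly rate is 0.0041667, so the payment is 590,000 × 0.0041667 / (1 − 1.0041667^−180) = $4,665.68.
Plan B: at 4.375% the monthly rate is 0.0036458, so the payment is 590,000 × 0.0036458 / (1 − 1.0036458^−180) = $4,475.86.
Monthly savings = $4,665.68 − $4,475.86 = $189.82.
Break-even = $13,000.00 / $189.82 = 68.49 → 69 months.

69 months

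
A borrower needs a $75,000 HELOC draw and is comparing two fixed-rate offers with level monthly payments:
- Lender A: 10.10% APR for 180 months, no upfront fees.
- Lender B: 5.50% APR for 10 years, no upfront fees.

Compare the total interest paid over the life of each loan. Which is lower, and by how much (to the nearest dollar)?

Lender A: monthly rate = 10.1%/12 = 0.0084167; payment = 75,000 × 0.0084167 / (1 − (1+0.0084167)^−180) = $810.55.
Total interest on Lender A = 180 × $810.55 − $75,000 = $70,899.00.
Lender B: monthly rate = 5.5%/12 = 0.0045833; payment = 75,000 × 0.0045833 / (1 − (1+0.0045833)^−120) = $813.95.
Total interest on Lender B = 120 × $813.95 − $75,000 = $22,674.00.
Lender B is lower by $48,225.00.

Lender B by $48,225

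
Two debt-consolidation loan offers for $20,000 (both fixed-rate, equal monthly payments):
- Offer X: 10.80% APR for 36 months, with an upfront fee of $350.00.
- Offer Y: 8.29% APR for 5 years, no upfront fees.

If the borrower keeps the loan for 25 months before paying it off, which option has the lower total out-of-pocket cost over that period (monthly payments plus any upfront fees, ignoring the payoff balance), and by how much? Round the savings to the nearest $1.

Offer X: monthly rate = 10.8%/12 = 0.0090000; payment = 20,000 × 0.0090000 / (1 − (1+0.0090000)^−36) = $652.88.
Offer Y: monthly rate = 8.29%/12 = 0.0069083; payment = 20,000 × 0.0069083 / (1 − (1+0.0069083)^−60) = $408.31.
Over 25 months: Offer X costs 25 × $652.88 + $350.00 = $16,672.00; Offer Y costs 25 × $408.31 = $10,207.75.
Offer Y is cheaper by $16,672.00 − $10,207.75 = $6,464.25.

Offer Y by $6,464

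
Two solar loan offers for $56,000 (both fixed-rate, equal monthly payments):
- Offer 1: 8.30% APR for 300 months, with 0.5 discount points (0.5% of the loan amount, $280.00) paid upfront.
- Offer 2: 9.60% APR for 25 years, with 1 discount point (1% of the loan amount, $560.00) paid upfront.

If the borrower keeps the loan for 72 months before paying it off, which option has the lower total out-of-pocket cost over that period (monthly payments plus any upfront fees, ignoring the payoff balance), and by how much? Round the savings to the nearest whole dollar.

Offer 1: at 8.30% the monthly rate is 0.0069167, so the payment is 56,000 × 0.0069167 / (1 − 1.0069167^−300) = $443.40.
Offer 2: at 9.60% the monthly rate is 0.0080000, so the payment is 56,000 × 0.0080000 / (1 − 1.0080000^−300) = $493.17.
Over 72 months: Offer 1 costs 72 × $443.40 + $280.00 = $32,204.80; Offer 2 costs 72 × $493.17 + $560.00 = $36,068.24.
Offer 1 is cheaper by $36,068.24 − $32,204.80 = $3,863.44.

Offer 1 by $3,863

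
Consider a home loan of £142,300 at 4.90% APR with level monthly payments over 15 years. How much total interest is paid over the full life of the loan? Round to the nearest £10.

£58,920

At 4.90% the monthly rate is 0.0040833, so the payment is 142,300 × 0.0040833 / (1 − 1.0040833^−180) = £1,117.90.
Total paid = 180 × £1,117.90 = £201,222.00; interest = £201,222.00 − £142,300 = £58,922.00.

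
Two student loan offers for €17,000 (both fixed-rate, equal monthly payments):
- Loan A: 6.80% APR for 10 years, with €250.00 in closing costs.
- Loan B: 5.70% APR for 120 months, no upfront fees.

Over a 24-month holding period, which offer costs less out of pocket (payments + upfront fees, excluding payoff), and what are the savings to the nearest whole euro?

Loan B by €477

Loan A: monthly rate = 6.8%/12 = 0.0056667; payment = 17,000 × 0.0056667 / (1 − (1+0.0056667)^−120) = €195.64.
Loan B: at 5.70% the monthly rate is 0.0047500, so the payment is 17,000 × 0.0047500 / (1 − 1.0047500^−120) = €186.18.
Over 24 months: Loan A costs 24 × €195.64 + €250.00 = €4,945.36; Loan B costs 24 × €186.18 = €4,468.32.
Loan B is cheaper by €4,945.36 − €4,468.32 = €477.04.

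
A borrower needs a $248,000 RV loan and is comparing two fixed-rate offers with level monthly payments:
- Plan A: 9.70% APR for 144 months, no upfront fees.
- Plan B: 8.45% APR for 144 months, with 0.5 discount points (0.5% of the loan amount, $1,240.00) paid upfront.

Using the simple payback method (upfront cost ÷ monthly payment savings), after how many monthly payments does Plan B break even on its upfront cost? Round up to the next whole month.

Plan A: at 9.70% the monthly rate is 0.0080833, so the payment is 248,000 × 0.0080833 / (1 − 1.0080833^−144) = $2,920.97.
Plan B: monthly rate = 8.45%/12 = 0.0070417; payment = 248,000 × 0.0070417 / (1 − (1+0.0070417)^−144) = $2,746.05.
Monthly savings = $2,920.97 − $2,746.05 = $174.92.
Break-even = $1,240.00 / $174.92 = 7.09 → 8 months.

8 months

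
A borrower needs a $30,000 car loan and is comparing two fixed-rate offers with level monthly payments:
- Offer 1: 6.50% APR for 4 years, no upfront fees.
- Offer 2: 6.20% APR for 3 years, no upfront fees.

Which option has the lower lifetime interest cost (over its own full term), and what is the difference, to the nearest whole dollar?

Offer 2 by $1,196

Offer 1: monthly rate = 6.5%/12 = 0.0054167; payment = 30,000 × 0.0054167 / (1 − (1+0.0054167)^−48) = $711.45.
Total interest on Offer 1 = 48 × $711.45 − $30,000 = $4,149.60.
Offer 2: at 6.20% the monthly rate is 0.0051667, so the payment is 30,000 × 0.0051667 / (1 − 1.0051667^−36) = $915.38.
Total interest on Offer 2 = 36 × $915.38 − $30,000 = $2,953.68.
Offer 2 is lower by $1,195.92.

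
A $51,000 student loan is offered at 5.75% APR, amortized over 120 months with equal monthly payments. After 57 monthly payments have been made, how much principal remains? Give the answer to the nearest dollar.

$30,381

With monthly rate i = 5.75%/12 = 0.0047917, the balance after k of n payments is P · [(1+i)^n − (1+i)^k] / [(1+i)^n − 1].
(1+0.0047917)^120 = 1.77469181 and (1+0.0047917)^57 = 1.31320764, so the balance is 51,000 × (1.77469181 − 1.31320764) / (1.77469181 − 1) = $30,380.72.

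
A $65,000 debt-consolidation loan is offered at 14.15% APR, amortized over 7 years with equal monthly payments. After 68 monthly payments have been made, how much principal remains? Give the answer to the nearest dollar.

$17,745

With monthly rate i = 14.15%/12 = 0.0117917, the balance after k of n payments is P · [(1+i)^n − (1+i)^k] / [(1+i)^n − 1].
(1+0.0117917)^84 = 2.67702387 and (1+0.0117917)^68 = 2.21919096, so the balance is 65,000 × (2.67702387 − 2.21919096) / (2.67702387 − 1) = $17,745.21.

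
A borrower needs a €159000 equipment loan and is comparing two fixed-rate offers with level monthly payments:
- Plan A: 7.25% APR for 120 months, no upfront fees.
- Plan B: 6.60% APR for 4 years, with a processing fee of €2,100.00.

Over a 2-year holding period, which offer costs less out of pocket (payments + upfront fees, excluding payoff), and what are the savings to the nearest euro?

Plan A: at 7.25% the monthly rate is 0.0060417, so the payment is 159,000 × 0.0060417 / (1 − 1.0060417^−120) = €1,866.68.
Plan B: at 6.60% the monthly rate is 0.0055000, so the payment is 159,000 × 0.0055000 / (1 − 1.0055000^−48) = €3,778.02.
Over 24 months: Plan A costs 24 × €1,866.68 = €44,800.32; Plan B costs 24 × €3,778.02 + €2,100.00 = €92,772.48.
Plan A is cheaper by €92,772.48 − €44,800.32 = €47,972.16.

Plan A by €47,972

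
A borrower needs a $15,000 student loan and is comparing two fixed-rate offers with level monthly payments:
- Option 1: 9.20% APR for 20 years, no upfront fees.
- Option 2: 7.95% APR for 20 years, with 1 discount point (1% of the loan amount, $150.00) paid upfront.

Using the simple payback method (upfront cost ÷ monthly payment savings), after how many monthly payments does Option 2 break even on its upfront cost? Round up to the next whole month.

Option 1: at 9.20% the monthly rate is 0.0076667, so the payment is 15,000 × 0.0076667 / (1 − 1.0076667^−240) = $136.89.
Option 2: at 7.95% the monthly rate is 0.0066250, so the payment is 15,000 × 0.0066250 / (1 − 1.0066250^−240) = $125.00.
Monthly savings = $136.89 − $125.00 = $11.89.
Break-even = $150.00 / $11.89 = 12.62 → 13 months.

13 months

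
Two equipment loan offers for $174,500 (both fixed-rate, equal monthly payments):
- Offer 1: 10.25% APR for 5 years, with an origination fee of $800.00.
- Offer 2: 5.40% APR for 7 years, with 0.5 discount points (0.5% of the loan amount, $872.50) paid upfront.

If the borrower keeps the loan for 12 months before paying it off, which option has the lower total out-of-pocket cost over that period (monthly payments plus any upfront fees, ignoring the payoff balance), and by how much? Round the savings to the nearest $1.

Offer 2 by $14,685

Offer 1: at 10.25% the monthly rate is 0.0085417, so the payment is 174,500 × 0.0085417 / (1 − 1.0085417^−60) = $3,729.11.
Offer 2: monthly rate = 5.4%/12 = 0.0045000; payment = 174,500 × 0.0045000 / (1 − (1+0.0045000)^−84) = $2,499.30.
Over 12 months: Offer 1 costs 12 × $3,729.11 + $800.00 = $45,549.32; Offer 2 costs 12 × $2,499.30 + $872.50 = $30,864.10.
Offer 2 is cheaper by $45,549.32 − $30,864.10 = $14,685.22.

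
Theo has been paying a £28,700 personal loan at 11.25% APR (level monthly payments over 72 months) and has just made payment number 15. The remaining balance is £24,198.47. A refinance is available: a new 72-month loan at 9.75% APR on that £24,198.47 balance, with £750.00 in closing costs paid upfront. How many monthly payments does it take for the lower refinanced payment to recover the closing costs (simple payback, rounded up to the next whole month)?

8 months

Current payment = 28,700 × 11.25%/12 / (1 − (1+0.0093750)^−72) = £549.96.
Refinanced payment = 24,198.47 × 0.0081250 / (1 − (1+0.0081250)^−72) = £445.25.
Monthly savings = £549.96 − £445.25 = £104.71.
Break-even = £750.00 / £104.71 = 7.16 → 8 months.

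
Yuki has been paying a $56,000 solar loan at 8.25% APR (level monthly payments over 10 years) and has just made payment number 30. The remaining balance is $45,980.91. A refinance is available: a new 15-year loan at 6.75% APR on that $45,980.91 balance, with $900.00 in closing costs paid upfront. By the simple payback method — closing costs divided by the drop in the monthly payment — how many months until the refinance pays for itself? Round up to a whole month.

4 months

Current payment = 56,000 × 8.25%/12 / (1 − (1+0.0068750)^−120) = $686.85.
Refinanced payment = 45,980.91 × 0.0056250 / (1 − (1+0.0056250)^−180) = $406.89.
Monthly savings = $686.85 − $406.89 = $279.96.
Break-even = $900.00 / $279.96 = 3.21 → 4 months.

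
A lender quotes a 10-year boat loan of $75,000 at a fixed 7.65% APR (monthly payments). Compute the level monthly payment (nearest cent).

At 7.65% the monthly rate is 0.0063750, so the payment is 75,000 × 0.0063750 / (1 − 1.0063750^−120) = $896.15.

$896.15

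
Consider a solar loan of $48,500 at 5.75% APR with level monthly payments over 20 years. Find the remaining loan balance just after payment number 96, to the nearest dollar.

With monthly rate i = 5.75%/12 = 0.0047917, the balance after k of n payments is P · [(1+i)^n − (1+i)^k] / [(1+i)^n − 1].
(1+0.0047917)^240 = 3.14953103 and (1+0.0047917)^96 = 1.58233472, so the balance is 48,500 × (3.14953103 − 1.58233472) / (3.14953103 − 1) = $35,360.75.

$35,361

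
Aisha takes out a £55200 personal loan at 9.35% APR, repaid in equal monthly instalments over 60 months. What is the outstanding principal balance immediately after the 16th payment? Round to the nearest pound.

£42,894

With monthly rate i = 9.35%/12 = 0.0077917, the balance after k of n payments is P · [(1+i)^n − (1+i)^k] / [(1+i)^n − 1].
(1+0.0077917)^60 = 1.59311004 and (1+0.0077917)^16 = 1.13222361, so the balance is 55,200 × (1.59311004 − 1.13222361) / (1.59311004 − 1) = £42,894.12.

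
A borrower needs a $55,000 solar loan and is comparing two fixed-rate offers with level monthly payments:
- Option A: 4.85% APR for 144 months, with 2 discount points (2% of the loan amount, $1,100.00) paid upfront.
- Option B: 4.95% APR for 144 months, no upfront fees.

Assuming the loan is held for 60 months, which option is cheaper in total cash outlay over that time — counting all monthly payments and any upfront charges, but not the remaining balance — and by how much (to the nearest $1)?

Option A: at 4.85% the monthly rate is 0.0040417, so the payment is 55,000 × 0.0040417 / (1 − 1.0040417^−144) = $504.56.
Option B: at 4.95% the monthly rate is 0.0041250, so the payment is 55,000 × 0.0041250 / (1 − 1.0041250^−144) = $507.31.
Over 60 months: Option A costs 60 × $504.56 + $1,100.00 = $31,373.60; Option B costs 60 × $507.31 = $30,438.60.
Option B is cheaper by $31,373.60 − $30,438.60 = $935.00.

Option B by $935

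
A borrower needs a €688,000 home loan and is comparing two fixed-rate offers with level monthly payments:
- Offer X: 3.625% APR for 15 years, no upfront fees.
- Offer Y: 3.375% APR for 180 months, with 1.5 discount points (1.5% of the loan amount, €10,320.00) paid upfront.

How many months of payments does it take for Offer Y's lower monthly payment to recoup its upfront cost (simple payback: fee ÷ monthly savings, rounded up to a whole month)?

Offer X: monthly rate = 3.625%/12 = 0.0030208; payment = 688,000 × 0.0030208 / (1 − (1+0.0030208)^−180) = €4,960.73.
Offer Y: at 3.375% the monthly rate is 0.0028125, so the payment is 688,000 × 0.0028125 / (1 − 1.0028125^−180) = €4,876.27.
Monthly savings = €4,960.73 − €4,876.27 = €84.46.
Break-even = €10,320.00 / €84.46 = 122.19 → 123 months.

123 months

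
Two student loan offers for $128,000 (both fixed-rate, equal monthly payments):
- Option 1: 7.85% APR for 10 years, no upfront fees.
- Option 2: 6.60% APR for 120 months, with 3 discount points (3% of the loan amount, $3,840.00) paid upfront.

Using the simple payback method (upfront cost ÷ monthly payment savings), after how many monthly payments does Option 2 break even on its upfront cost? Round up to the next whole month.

Option 1: monthly rate = 7.85%/12 = 0.0065417; payment = 128,000 × 0.0065417 / (1 − (1+0.0065417)^−120) = $1,542.87.
Option 2: at 6.60% the monthly rate is 0.0055000, so the payment is 128,000 × 0.0055000 / (1 − 1.0055000^−120) = $1,459.94.
Monthly savings = $1,542.87 − $1,459.94 = $82.93.
Break-even = $3,840.00 / $82.93 = 46.30 → 47 months.

47 months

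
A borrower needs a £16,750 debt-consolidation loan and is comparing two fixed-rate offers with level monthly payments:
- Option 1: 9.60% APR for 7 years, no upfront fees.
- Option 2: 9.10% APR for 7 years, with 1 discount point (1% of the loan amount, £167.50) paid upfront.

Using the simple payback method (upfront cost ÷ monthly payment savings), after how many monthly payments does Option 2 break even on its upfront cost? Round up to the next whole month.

40 months

Option 1: at 9.60% the monthly rate is 0.0080000, so the payment is 16,750 × 0.0080000 / (1 − 1.0080000^−84) = £274.62.
Option 2: at 9.10% the monthly rate is 0.0075833, so the payment is 16,750 × 0.0075833 / (1 − 1.0075833^−84) = £270.34.
Monthly savings = £274.62 − £270.34 = £4.28.
Break-even = £167.50 / £4.28 = 39.14 → 40 months.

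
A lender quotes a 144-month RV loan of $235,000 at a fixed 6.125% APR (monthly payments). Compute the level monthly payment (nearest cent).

At 6.125% the monthly rate is 0.0051042, so the payment is 235,000 × 0.0051042 / (1 − 1.0051042^−144) = $2,308.48.

$2,308.48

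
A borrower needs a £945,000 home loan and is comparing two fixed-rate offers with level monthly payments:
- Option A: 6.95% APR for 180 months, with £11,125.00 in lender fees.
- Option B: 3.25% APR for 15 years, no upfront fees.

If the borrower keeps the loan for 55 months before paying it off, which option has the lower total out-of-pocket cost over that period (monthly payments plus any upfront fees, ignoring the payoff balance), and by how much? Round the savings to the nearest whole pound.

Option A: monthly rate = 6.95%/12 = 0.0057917; payment = 945,000 × 0.0057917 / (1 − (1+0.0057917)^−180) = £8,467.53.
Option B: at 3.25% the monthly rate is 0.0027083, so the payment is 945,000 × 0.0027083 / (1 − 1.0027083^−180) = £6,640.22.
Over 55 months: Option A costs 55 × £8,467.53 + £11,125.00 = £476,839.15; Option B costs 55 × £6,640.22 = £365,212.10.
Option B is cheaper by £476,839.15 − £365,212.10 = £111,627.05.

Option B by £111,627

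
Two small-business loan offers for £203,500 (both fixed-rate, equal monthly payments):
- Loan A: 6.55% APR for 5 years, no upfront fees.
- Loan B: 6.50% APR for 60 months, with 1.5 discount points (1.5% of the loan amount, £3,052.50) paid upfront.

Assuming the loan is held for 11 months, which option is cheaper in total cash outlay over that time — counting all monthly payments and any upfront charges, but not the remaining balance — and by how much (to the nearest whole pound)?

Loan A by £3,000

Loan A: monthly rate = 6.55%/12 = 0.0054583; payment = 203,500 × 0.0054583 / (1 − (1+0.0054583)^−60) = £3,986.48.
Loan B: monthly rate = 6.5%/12 = 0.0054167; payment = 203,500 × 0.0054167 / (1 − (1+0.0054167)^−60) = £3,981.71.
Over 11 months: Loan A costs 11 × £3,986.48 = £43,851.28; Loan B costs 11 × £3,981.71 + £3,052.50 = £46,851.31.
Loan A is cheaper by £46,851.31 − £43,851.28 = £3,000.03.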